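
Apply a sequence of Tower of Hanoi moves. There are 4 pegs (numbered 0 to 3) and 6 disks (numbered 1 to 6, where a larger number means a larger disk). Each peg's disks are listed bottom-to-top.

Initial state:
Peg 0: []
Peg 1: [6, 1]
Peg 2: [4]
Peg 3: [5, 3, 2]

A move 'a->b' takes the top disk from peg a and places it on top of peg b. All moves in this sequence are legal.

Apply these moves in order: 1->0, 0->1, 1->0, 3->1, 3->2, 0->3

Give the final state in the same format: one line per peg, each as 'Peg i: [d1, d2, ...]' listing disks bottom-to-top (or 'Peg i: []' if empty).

Answer: Peg 0: []
Peg 1: [6, 2]
Peg 2: [4, 3]
Peg 3: [5, 1]

Derivation:
After move 1 (1->0):
Peg 0: [1]
Peg 1: [6]
Peg 2: [4]
Peg 3: [5, 3, 2]

After move 2 (0->1):
Peg 0: []
Peg 1: [6, 1]
Peg 2: [4]
Peg 3: [5, 3, 2]

After move 3 (1->0):
Peg 0: [1]
Peg 1: [6]
Peg 2: [4]
Peg 3: [5, 3, 2]

After move 4 (3->1):
Peg 0: [1]
Peg 1: [6, 2]
Peg 2: [4]
Peg 3: [5, 3]

After move 5 (3->2):
Peg 0: [1]
Peg 1: [6, 2]
Peg 2: [4, 3]
Peg 3: [5]

After move 6 (0->3):
Peg 0: []
Peg 1: [6, 2]
Peg 2: [4, 3]
Peg 3: [5, 1]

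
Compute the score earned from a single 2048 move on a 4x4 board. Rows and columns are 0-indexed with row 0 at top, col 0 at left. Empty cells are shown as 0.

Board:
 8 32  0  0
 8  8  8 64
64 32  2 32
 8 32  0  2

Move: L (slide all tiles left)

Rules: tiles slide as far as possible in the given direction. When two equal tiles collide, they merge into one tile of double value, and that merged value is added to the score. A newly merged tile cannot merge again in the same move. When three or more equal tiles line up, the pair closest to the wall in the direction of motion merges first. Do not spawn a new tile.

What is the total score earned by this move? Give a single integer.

Answer: 16

Derivation:
Slide left:
row 0: [8, 32, 0, 0] -> [8, 32, 0, 0]  score +0 (running 0)
row 1: [8, 8, 8, 64] -> [16, 8, 64, 0]  score +16 (running 16)
row 2: [64, 32, 2, 32] -> [64, 32, 2, 32]  score +0 (running 16)
row 3: [8, 32, 0, 2] -> [8, 32, 2, 0]  score +0 (running 16)
Board after move:
 8 32  0  0
16  8 64  0
64 32  2 32
 8 32  2  0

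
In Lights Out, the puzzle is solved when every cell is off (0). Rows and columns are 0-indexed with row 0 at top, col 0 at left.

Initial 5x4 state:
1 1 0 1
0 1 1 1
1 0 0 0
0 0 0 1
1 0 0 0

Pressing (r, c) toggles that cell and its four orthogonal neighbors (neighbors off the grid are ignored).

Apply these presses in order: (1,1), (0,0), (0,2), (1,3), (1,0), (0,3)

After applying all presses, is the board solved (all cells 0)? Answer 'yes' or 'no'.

Answer: no

Derivation:
After press 1 at (1,1):
1 0 0 1
1 0 0 1
1 1 0 0
0 0 0 1
1 0 0 0

After press 2 at (0,0):
0 1 0 1
0 0 0 1
1 1 0 0
0 0 0 1
1 0 0 0

After press 3 at (0,2):
0 0 1 0
0 0 1 1
1 1 0 0
0 0 0 1
1 0 0 0

After press 4 at (1,3):
0 0 1 1
0 0 0 0
1 1 0 1
0 0 0 1
1 0 0 0

After press 5 at (1,0):
1 0 1 1
1 1 0 0
0 1 0 1
0 0 0 1
1 0 0 0

After press 6 at (0,3):
1 0 0 0
1 1 0 1
0 1 0 1
0 0 0 1
1 0 0 0

Lights still on: 8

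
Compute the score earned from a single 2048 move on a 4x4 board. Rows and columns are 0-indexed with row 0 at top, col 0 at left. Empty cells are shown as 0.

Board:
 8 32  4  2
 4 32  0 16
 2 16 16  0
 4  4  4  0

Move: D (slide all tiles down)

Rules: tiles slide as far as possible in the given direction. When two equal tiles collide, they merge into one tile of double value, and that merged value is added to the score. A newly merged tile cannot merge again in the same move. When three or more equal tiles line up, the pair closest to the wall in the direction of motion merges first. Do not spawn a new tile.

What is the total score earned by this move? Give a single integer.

Answer: 64

Derivation:
Slide down:
col 0: [8, 4, 2, 4] -> [8, 4, 2, 4]  score +0 (running 0)
col 1: [32, 32, 16, 4] -> [0, 64, 16, 4]  score +64 (running 64)
col 2: [4, 0, 16, 4] -> [0, 4, 16, 4]  score +0 (running 64)
col 3: [2, 16, 0, 0] -> [0, 0, 2, 16]  score +0 (running 64)
Board after move:
 8  0  0  0
 4 64  4  0
 2 16 16  2
 4  4  4 16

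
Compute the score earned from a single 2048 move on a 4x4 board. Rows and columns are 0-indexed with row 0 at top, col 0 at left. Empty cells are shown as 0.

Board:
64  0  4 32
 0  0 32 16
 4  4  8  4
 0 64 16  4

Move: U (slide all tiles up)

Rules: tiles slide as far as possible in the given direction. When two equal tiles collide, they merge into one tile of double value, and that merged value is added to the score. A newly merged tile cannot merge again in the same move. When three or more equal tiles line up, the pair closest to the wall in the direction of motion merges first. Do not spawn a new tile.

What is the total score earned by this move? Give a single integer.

Answer: 8

Derivation:
Slide up:
col 0: [64, 0, 4, 0] -> [64, 4, 0, 0]  score +0 (running 0)
col 1: [0, 0, 4, 64] -> [4, 64, 0, 0]  score +0 (running 0)
col 2: [4, 32, 8, 16] -> [4, 32, 8, 16]  score +0 (running 0)
col 3: [32, 16, 4, 4] -> [32, 16, 8, 0]  score +8 (running 8)
Board after move:
64  4  4 32
 4 64 32 16
 0  0  8  8
 0  0 16  0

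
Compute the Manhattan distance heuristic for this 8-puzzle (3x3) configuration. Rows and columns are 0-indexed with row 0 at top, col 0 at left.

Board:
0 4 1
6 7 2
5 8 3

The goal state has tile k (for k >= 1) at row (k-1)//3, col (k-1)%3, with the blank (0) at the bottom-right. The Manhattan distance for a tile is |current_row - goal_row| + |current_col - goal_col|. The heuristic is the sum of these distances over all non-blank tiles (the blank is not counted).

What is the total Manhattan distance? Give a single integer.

Tile 4: at (0,1), goal (1,0), distance |0-1|+|1-0| = 2
Tile 1: at (0,2), goal (0,0), distance |0-0|+|2-0| = 2
Tile 6: at (1,0), goal (1,2), distance |1-1|+|0-2| = 2
Tile 7: at (1,1), goal (2,0), distance |1-2|+|1-0| = 2
Tile 2: at (1,2), goal (0,1), distance |1-0|+|2-1| = 2
Tile 5: at (2,0), goal (1,1), distance |2-1|+|0-1| = 2
Tile 8: at (2,1), goal (2,1), distance |2-2|+|1-1| = 0
Tile 3: at (2,2), goal (0,2), distance |2-0|+|2-2| = 2
Sum: 2 + 2 + 2 + 2 + 2 + 2 + 0 + 2 = 14

Answer: 14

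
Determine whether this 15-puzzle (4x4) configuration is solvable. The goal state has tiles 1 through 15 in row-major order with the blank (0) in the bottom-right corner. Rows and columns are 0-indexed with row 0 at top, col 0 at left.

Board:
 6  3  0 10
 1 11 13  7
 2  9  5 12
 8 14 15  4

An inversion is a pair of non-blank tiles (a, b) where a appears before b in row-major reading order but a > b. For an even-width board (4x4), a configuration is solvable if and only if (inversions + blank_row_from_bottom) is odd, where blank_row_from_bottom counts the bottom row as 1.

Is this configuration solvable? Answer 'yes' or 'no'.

Inversions: 39
Blank is in row 0 (0-indexed from top), which is row 4 counting from the bottom (bottom = 1).
39 + 4 = 43, which is odd, so the puzzle is solvable.

Answer: yes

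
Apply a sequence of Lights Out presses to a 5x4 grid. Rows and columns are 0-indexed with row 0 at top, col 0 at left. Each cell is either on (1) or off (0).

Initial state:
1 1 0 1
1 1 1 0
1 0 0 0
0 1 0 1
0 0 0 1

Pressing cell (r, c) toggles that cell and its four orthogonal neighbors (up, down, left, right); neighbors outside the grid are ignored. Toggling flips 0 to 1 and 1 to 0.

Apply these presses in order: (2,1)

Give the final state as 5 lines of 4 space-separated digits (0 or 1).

After press 1 at (2,1):
1 1 0 1
1 0 1 0
0 1 1 0
0 0 0 1
0 0 0 1

Answer: 1 1 0 1
1 0 1 0
0 1 1 0
0 0 0 1
0 0 0 1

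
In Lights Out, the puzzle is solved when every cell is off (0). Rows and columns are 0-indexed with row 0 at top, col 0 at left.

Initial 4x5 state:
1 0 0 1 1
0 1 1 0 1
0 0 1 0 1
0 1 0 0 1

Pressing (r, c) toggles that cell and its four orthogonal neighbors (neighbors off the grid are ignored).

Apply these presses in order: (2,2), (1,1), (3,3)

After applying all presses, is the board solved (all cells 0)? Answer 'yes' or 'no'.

After press 1 at (2,2):
1 0 0 1 1
0 1 0 0 1
0 1 0 1 1
0 1 1 0 1

After press 2 at (1,1):
1 1 0 1 1
1 0 1 0 1
0 0 0 1 1
0 1 1 0 1

After press 3 at (3,3):
1 1 0 1 1
1 0 1 0 1
0 0 0 0 1
0 1 0 1 0

Lights still on: 10

Answer: no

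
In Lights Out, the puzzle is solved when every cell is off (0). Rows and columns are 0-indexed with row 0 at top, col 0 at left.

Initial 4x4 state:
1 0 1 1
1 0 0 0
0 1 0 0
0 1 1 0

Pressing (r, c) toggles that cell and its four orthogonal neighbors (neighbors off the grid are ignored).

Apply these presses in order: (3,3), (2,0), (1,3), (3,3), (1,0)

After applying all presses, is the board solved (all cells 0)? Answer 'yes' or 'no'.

After press 1 at (3,3):
1 0 1 1
1 0 0 0
0 1 0 1
0 1 0 1

After press 2 at (2,0):
1 0 1 1
0 0 0 0
1 0 0 1
1 1 0 1

After press 3 at (1,3):
1 0 1 0
0 0 1 1
1 0 0 0
1 1 0 1

After press 4 at (3,3):
1 0 1 0
0 0 1 1
1 0 0 1
1 1 1 0

After press 5 at (1,0):
0 0 1 0
1 1 1 1
0 0 0 1
1 1 1 0

Lights still on: 9

Answer: no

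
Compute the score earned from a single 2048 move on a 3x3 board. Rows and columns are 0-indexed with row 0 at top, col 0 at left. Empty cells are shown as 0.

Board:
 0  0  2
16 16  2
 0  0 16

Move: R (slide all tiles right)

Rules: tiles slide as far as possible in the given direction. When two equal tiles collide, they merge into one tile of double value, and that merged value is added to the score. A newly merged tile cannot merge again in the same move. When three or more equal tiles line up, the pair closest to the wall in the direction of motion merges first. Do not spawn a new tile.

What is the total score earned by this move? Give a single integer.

Answer: 32

Derivation:
Slide right:
row 0: [0, 0, 2] -> [0, 0, 2]  score +0 (running 0)
row 1: [16, 16, 2] -> [0, 32, 2]  score +32 (running 32)
row 2: [0, 0, 16] -> [0, 0, 16]  score +0 (running 32)
Board after move:
 0  0  2
 0 32  2
 0  0 16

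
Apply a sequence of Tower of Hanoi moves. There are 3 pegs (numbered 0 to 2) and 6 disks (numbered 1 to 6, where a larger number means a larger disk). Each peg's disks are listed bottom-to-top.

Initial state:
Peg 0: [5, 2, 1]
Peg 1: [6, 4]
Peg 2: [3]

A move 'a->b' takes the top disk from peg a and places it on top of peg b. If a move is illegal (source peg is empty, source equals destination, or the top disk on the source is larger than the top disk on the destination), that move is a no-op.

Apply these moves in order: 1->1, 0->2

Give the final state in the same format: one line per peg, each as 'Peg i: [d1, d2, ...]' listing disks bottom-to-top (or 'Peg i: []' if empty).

Answer: Peg 0: [5, 2]
Peg 1: [6, 4]
Peg 2: [3, 1]

Derivation:
After move 1 (1->1):
Peg 0: [5, 2, 1]
Peg 1: [6, 4]
Peg 2: [3]

After move 2 (0->2):
Peg 0: [5, 2]
Peg 1: [6, 4]
Peg 2: [3, 1]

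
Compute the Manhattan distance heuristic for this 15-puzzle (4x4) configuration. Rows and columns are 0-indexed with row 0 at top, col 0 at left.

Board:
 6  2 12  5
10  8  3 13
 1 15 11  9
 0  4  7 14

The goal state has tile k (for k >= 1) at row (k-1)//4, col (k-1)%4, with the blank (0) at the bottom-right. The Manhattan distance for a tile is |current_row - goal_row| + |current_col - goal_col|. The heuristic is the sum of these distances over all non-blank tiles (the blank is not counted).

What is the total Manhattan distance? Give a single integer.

Tile 6: (0,0)->(1,1) = 2
Tile 2: (0,1)->(0,1) = 0
Tile 12: (0,2)->(2,3) = 3
Tile 5: (0,3)->(1,0) = 4
Tile 10: (1,0)->(2,1) = 2
Tile 8: (1,1)->(1,3) = 2
Tile 3: (1,2)->(0,2) = 1
Tile 13: (1,3)->(3,0) = 5
Tile 1: (2,0)->(0,0) = 2
Tile 15: (2,1)->(3,2) = 2
Tile 11: (2,2)->(2,2) = 0
Tile 9: (2,3)->(2,0) = 3
Tile 4: (3,1)->(0,3) = 5
Tile 7: (3,2)->(1,2) = 2
Tile 14: (3,3)->(3,1) = 2
Sum: 2 + 0 + 3 + 4 + 2 + 2 + 1 + 5 + 2 + 2 + 0 + 3 + 5 + 2 + 2 = 35

Answer: 35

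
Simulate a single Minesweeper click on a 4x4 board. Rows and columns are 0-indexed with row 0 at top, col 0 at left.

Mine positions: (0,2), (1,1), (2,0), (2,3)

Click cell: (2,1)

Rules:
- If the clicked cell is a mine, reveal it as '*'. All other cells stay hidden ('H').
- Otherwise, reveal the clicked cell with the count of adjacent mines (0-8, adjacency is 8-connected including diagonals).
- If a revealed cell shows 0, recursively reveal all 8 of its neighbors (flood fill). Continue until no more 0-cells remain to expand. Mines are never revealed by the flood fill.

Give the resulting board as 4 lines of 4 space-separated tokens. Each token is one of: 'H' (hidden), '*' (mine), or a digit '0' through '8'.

H H H H
H H H H
H 2 H H
H H H H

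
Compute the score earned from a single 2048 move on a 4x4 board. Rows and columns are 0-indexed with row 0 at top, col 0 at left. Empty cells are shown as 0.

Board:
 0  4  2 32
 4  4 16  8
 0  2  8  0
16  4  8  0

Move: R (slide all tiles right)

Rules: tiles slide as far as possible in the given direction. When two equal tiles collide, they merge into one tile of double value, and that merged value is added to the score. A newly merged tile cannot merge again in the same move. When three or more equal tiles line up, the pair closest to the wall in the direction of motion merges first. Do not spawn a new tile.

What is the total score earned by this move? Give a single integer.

Slide right:
row 0: [0, 4, 2, 32] -> [0, 4, 2, 32]  score +0 (running 0)
row 1: [4, 4, 16, 8] -> [0, 8, 16, 8]  score +8 (running 8)
row 2: [0, 2, 8, 0] -> [0, 0, 2, 8]  score +0 (running 8)
row 3: [16, 4, 8, 0] -> [0, 16, 4, 8]  score +0 (running 8)
Board after move:
 0  4  2 32
 0  8 16  8
 0  0  2  8
 0 16  4  8

Answer: 8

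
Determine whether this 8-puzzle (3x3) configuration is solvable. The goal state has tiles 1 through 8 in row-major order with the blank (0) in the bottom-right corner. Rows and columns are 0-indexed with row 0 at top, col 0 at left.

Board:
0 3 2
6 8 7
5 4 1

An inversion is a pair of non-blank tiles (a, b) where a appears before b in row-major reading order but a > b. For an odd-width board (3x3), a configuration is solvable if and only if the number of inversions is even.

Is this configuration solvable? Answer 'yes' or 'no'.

Inversions (pairs i<j in row-major order where tile[i] > tile[j] > 0): 16
16 is even, so the puzzle is solvable.

Answer: yes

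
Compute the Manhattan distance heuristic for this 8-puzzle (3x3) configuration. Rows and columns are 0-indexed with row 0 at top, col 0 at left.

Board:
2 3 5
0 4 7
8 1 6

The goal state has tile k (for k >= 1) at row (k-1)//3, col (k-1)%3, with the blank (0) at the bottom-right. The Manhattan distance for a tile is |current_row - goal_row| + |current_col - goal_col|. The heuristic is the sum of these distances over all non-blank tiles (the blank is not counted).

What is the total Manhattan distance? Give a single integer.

Answer: 13

Derivation:
Tile 2: at (0,0), goal (0,1), distance |0-0|+|0-1| = 1
Tile 3: at (0,1), goal (0,2), distance |0-0|+|1-2| = 1
Tile 5: at (0,2), goal (1,1), distance |0-1|+|2-1| = 2
Tile 4: at (1,1), goal (1,0), distance |1-1|+|1-0| = 1
Tile 7: at (1,2), goal (2,0), distance |1-2|+|2-0| = 3
Tile 8: at (2,0), goal (2,1), distance |2-2|+|0-1| = 1
Tile 1: at (2,1), goal (0,0), distance |2-0|+|1-0| = 3
Tile 6: at (2,2), goal (1,2), distance |2-1|+|2-2| = 1
Sum: 1 + 1 + 2 + 1 + 3 + 1 + 3 + 1 = 13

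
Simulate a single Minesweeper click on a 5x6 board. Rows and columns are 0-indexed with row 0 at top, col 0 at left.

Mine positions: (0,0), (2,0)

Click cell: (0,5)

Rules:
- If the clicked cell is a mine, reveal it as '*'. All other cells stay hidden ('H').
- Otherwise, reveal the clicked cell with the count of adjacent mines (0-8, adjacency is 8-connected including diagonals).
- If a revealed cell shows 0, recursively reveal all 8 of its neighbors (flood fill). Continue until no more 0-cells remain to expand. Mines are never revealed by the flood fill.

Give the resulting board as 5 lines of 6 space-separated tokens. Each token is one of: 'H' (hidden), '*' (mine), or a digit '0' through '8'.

H 1 0 0 0 0
H 2 0 0 0 0
H 1 0 0 0 0
1 1 0 0 0 0
0 0 0 0 0 0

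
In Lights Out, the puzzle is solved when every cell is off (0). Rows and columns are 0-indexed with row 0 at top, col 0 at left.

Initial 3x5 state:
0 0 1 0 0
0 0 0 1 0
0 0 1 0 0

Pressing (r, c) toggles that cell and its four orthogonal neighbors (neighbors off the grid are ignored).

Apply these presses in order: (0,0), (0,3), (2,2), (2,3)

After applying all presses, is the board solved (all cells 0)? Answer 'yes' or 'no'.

Answer: no

Derivation:
After press 1 at (0,0):
1 1 1 0 0
1 0 0 1 0
0 0 1 0 0

After press 2 at (0,3):
1 1 0 1 1
1 0 0 0 0
0 0 1 0 0

After press 3 at (2,2):
1 1 0 1 1
1 0 1 0 0
0 1 0 1 0

After press 4 at (2,3):
1 1 0 1 1
1 0 1 1 0
0 1 1 0 1

Lights still on: 10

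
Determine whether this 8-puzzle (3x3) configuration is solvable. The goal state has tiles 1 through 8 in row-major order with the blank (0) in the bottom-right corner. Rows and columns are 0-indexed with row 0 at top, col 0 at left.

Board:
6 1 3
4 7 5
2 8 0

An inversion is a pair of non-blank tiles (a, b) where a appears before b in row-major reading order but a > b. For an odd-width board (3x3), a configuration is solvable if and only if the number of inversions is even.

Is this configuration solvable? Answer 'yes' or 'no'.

Answer: yes

Derivation:
Inversions (pairs i<j in row-major order where tile[i] > tile[j] > 0): 10
10 is even, so the puzzle is solvable.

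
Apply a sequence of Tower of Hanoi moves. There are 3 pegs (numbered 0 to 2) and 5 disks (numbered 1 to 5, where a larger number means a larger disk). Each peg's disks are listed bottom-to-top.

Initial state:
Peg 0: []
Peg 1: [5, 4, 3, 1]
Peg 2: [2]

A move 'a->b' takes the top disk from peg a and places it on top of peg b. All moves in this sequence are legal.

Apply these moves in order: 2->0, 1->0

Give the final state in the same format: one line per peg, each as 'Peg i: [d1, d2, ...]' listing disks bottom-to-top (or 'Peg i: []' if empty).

After move 1 (2->0):
Peg 0: [2]
Peg 1: [5, 4, 3, 1]
Peg 2: []

After move 2 (1->0):
Peg 0: [2, 1]
Peg 1: [5, 4, 3]
Peg 2: []

Answer: Peg 0: [2, 1]
Peg 1: [5, 4, 3]
Peg 2: []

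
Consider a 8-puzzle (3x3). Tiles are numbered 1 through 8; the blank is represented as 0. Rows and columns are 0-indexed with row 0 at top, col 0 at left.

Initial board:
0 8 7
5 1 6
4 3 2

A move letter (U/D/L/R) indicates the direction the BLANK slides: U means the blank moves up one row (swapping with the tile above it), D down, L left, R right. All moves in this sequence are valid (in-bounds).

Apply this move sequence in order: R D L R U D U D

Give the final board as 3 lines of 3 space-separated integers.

Answer: 8 1 7
5 0 6
4 3 2

Derivation:
After move 1 (R):
8 0 7
5 1 6
4 3 2

After move 2 (D):
8 1 7
5 0 6
4 3 2

After move 3 (L):
8 1 7
0 5 6
4 3 2

After move 4 (R):
8 1 7
5 0 6
4 3 2

After move 5 (U):
8 0 7
5 1 6
4 3 2

After move 6 (D):
8 1 7
5 0 6
4 3 2

After move 7 (U):
8 0 7
5 1 6
4 3 2

After move 8 (D):
8 1 7
5 0 6
4 3 2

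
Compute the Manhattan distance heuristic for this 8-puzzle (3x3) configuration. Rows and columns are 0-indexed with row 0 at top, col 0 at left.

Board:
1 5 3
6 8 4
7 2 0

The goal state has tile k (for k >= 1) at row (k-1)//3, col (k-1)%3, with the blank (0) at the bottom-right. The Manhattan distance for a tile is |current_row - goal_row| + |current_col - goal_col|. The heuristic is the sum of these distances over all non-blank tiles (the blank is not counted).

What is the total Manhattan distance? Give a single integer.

Tile 1: at (0,0), goal (0,0), distance |0-0|+|0-0| = 0
Tile 5: at (0,1), goal (1,1), distance |0-1|+|1-1| = 1
Tile 3: at (0,2), goal (0,2), distance |0-0|+|2-2| = 0
Tile 6: at (1,0), goal (1,2), distance |1-1|+|0-2| = 2
Tile 8: at (1,1), goal (2,1), distance |1-2|+|1-1| = 1
Tile 4: at (1,2), goal (1,0), distance |1-1|+|2-0| = 2
Tile 7: at (2,0), goal (2,0), distance |2-2|+|0-0| = 0
Tile 2: at (2,1), goal (0,1), distance |2-0|+|1-1| = 2
Sum: 0 + 1 + 0 + 2 + 1 + 2 + 0 + 2 = 8

Answer: 8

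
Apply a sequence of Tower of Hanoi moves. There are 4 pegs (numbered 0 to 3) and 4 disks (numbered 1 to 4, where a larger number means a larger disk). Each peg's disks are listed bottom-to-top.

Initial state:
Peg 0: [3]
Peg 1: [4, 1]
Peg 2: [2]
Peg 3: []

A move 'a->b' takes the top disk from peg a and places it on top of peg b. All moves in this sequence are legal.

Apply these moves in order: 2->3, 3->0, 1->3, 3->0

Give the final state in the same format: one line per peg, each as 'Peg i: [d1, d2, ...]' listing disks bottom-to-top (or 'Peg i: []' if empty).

Answer: Peg 0: [3, 2, 1]
Peg 1: [4]
Peg 2: []
Peg 3: []

Derivation:
After move 1 (2->3):
Peg 0: [3]
Peg 1: [4, 1]
Peg 2: []
Peg 3: [2]

After move 2 (3->0):
Peg 0: [3, 2]
Peg 1: [4, 1]
Peg 2: []
Peg 3: []

After move 3 (1->3):
Peg 0: [3, 2]
Peg 1: [4]
Peg 2: []
Peg 3: [1]

After move 4 (3->0):
Peg 0: [3, 2, 1]
Peg 1: [4]
Peg 2: []
Peg 3: []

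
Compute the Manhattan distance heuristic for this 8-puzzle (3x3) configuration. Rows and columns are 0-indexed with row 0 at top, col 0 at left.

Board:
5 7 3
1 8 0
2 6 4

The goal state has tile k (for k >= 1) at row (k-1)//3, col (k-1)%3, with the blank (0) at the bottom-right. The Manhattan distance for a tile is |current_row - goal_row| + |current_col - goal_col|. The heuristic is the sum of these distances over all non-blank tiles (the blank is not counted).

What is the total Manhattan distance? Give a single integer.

Answer: 15

Derivation:
Tile 5: at (0,0), goal (1,1), distance |0-1|+|0-1| = 2
Tile 7: at (0,1), goal (2,0), distance |0-2|+|1-0| = 3
Tile 3: at (0,2), goal (0,2), distance |0-0|+|2-2| = 0
Tile 1: at (1,0), goal (0,0), distance |1-0|+|0-0| = 1
Tile 8: at (1,1), goal (2,1), distance |1-2|+|1-1| = 1
Tile 2: at (2,0), goal (0,1), distance |2-0|+|0-1| = 3
Tile 6: at (2,1), goal (1,2), distance |2-1|+|1-2| = 2
Tile 4: at (2,2), goal (1,0), distance |2-1|+|2-0| = 3
Sum: 2 + 3 + 0 + 1 + 1 + 3 + 2 + 3 = 15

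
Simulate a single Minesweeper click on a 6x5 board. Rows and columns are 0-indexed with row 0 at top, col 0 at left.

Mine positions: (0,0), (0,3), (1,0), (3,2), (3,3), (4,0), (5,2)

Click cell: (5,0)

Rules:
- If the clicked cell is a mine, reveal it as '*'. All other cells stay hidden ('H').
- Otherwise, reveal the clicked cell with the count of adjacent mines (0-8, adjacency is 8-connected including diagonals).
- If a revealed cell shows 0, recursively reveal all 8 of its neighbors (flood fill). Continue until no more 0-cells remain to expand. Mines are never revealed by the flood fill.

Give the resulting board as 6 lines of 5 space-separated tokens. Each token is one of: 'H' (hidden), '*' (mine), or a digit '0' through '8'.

H H H H H
H H H H H
H H H H H
H H H H H
H H H H H
1 H H H H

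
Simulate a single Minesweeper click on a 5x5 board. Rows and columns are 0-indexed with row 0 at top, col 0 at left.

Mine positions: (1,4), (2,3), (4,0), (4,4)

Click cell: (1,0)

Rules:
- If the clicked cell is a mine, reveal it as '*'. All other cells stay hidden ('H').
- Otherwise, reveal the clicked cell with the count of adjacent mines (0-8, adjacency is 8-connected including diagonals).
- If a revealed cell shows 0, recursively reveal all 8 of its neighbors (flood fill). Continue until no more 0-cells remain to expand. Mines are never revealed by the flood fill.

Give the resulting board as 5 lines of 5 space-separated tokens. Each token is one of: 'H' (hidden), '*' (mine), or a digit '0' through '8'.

0 0 0 1 H
0 0 1 2 H
0 0 1 H H
1 1 1 H H
H H H H H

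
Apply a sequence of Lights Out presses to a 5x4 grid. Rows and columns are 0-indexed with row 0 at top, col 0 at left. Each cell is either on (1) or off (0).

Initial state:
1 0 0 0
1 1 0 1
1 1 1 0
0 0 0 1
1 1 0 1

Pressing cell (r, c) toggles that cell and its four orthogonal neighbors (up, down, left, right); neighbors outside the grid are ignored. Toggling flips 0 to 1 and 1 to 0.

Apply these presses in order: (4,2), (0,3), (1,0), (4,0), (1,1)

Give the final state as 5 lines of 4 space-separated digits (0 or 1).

Answer: 0 1 1 1
1 1 1 0
0 0 1 0
1 0 1 1
0 1 1 0

Derivation:
After press 1 at (4,2):
1 0 0 0
1 1 0 1
1 1 1 0
0 0 1 1
1 0 1 0

After press 2 at (0,3):
1 0 1 1
1 1 0 0
1 1 1 0
0 0 1 1
1 0 1 0

After press 3 at (1,0):
0 0 1 1
0 0 0 0
0 1 1 0
0 0 1 1
1 0 1 0

After press 4 at (4,0):
0 0 1 1
0 0 0 0
0 1 1 0
1 0 1 1
0 1 1 0

After press 5 at (1,1):
0 1 1 1
1 1 1 0
0 0 1 0
1 0 1 1
0 1 1 0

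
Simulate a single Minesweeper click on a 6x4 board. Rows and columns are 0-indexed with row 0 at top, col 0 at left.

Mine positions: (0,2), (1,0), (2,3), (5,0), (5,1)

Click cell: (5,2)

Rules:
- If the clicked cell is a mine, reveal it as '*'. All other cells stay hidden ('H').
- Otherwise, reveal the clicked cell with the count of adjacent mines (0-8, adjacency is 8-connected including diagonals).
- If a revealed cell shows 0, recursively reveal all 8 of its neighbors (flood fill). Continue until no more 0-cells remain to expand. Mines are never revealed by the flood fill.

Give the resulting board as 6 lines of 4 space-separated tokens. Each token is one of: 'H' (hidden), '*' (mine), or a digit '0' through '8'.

H H H H
H H H H
H H H H
H H H H
H H H H
H H 1 H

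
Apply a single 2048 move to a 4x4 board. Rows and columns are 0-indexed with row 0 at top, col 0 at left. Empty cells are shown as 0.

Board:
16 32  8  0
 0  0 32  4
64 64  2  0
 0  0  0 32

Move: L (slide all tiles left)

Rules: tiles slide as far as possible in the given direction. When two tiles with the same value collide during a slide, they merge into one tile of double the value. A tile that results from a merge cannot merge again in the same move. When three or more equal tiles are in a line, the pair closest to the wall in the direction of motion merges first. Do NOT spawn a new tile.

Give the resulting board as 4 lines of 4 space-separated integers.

Answer:  16  32   8   0
 32   4   0   0
128   2   0   0
 32   0   0   0

Derivation:
Slide left:
row 0: [16, 32, 8, 0] -> [16, 32, 8, 0]
row 1: [0, 0, 32, 4] -> [32, 4, 0, 0]
row 2: [64, 64, 2, 0] -> [128, 2, 0, 0]
row 3: [0, 0, 0, 32] -> [32, 0, 0, 0]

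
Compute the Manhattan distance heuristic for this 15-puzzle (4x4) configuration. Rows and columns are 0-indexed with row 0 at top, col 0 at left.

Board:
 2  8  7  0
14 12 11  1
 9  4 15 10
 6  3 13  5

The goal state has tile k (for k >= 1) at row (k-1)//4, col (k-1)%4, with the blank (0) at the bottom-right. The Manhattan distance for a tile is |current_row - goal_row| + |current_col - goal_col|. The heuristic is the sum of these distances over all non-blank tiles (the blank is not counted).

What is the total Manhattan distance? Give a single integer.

Tile 2: at (0,0), goal (0,1), distance |0-0|+|0-1| = 1
Tile 8: at (0,1), goal (1,3), distance |0-1|+|1-3| = 3
Tile 7: at (0,2), goal (1,2), distance |0-1|+|2-2| = 1
Tile 14: at (1,0), goal (3,1), distance |1-3|+|0-1| = 3
Tile 12: at (1,1), goal (2,3), distance |1-2|+|1-3| = 3
Tile 11: at (1,2), goal (2,2), distance |1-2|+|2-2| = 1
Tile 1: at (1,3), goal (0,0), distance |1-0|+|3-0| = 4
Tile 9: at (2,0), goal (2,0), distance |2-2|+|0-0| = 0
Tile 4: at (2,1), goal (0,3), distance |2-0|+|1-3| = 4
Tile 15: at (2,2), goal (3,2), distance |2-3|+|2-2| = 1
Tile 10: at (2,3), goal (2,1), distance |2-2|+|3-1| = 2
Tile 6: at (3,0), goal (1,1), distance |3-1|+|0-1| = 3
Tile 3: at (3,1), goal (0,2), distance |3-0|+|1-2| = 4
Tile 13: at (3,2), goal (3,0), distance |3-3|+|2-0| = 2
Tile 5: at (3,3), goal (1,0), distance |3-1|+|3-0| = 5
Sum: 1 + 3 + 1 + 3 + 3 + 1 + 4 + 0 + 4 + 1 + 2 + 3 + 4 + 2 + 5 = 37

Answer: 37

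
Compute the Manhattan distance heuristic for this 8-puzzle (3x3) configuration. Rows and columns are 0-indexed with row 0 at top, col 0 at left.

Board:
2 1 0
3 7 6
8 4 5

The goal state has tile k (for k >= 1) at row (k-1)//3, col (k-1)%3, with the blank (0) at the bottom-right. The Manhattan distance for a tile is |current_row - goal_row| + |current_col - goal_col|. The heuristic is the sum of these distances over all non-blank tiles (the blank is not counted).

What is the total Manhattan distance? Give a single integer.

Tile 2: at (0,0), goal (0,1), distance |0-0|+|0-1| = 1
Tile 1: at (0,1), goal (0,0), distance |0-0|+|1-0| = 1
Tile 3: at (1,0), goal (0,2), distance |1-0|+|0-2| = 3
Tile 7: at (1,1), goal (2,0), distance |1-2|+|1-0| = 2
Tile 6: at (1,2), goal (1,2), distance |1-1|+|2-2| = 0
Tile 8: at (2,0), goal (2,1), distance |2-2|+|0-1| = 1
Tile 4: at (2,1), goal (1,0), distance |2-1|+|1-0| = 2
Tile 5: at (2,2), goal (1,1), distance |2-1|+|2-1| = 2
Sum: 1 + 1 + 3 + 2 + 0 + 1 + 2 + 2 = 12

Answer: 12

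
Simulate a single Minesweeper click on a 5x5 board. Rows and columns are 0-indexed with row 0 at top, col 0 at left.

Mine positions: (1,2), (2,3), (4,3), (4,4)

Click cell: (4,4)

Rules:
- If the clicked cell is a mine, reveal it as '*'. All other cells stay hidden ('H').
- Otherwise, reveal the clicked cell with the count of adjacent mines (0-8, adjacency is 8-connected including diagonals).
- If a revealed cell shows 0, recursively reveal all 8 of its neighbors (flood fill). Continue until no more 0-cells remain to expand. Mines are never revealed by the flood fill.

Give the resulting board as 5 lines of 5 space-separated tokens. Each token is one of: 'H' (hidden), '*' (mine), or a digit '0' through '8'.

H H H H H
H H H H H
H H H H H
H H H H H
H H H H *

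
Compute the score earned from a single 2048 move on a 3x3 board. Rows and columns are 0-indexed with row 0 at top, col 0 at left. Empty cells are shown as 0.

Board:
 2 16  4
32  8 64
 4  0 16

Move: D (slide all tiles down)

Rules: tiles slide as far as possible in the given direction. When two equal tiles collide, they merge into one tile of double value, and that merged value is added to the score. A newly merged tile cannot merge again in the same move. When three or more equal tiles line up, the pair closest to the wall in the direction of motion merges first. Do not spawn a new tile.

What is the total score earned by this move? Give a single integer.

Slide down:
col 0: [2, 32, 4] -> [2, 32, 4]  score +0 (running 0)
col 1: [16, 8, 0] -> [0, 16, 8]  score +0 (running 0)
col 2: [4, 64, 16] -> [4, 64, 16]  score +0 (running 0)
Board after move:
 2  0  4
32 16 64
 4  8 16

Answer: 0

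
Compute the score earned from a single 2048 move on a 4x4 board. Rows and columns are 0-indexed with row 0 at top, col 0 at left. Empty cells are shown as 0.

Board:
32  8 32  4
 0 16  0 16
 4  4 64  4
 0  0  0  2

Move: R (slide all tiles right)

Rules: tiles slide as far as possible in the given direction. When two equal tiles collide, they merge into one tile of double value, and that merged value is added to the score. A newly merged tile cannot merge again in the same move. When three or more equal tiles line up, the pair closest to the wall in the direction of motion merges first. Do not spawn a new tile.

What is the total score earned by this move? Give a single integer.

Slide right:
row 0: [32, 8, 32, 4] -> [32, 8, 32, 4]  score +0 (running 0)
row 1: [0, 16, 0, 16] -> [0, 0, 0, 32]  score +32 (running 32)
row 2: [4, 4, 64, 4] -> [0, 8, 64, 4]  score +8 (running 40)
row 3: [0, 0, 0, 2] -> [0, 0, 0, 2]  score +0 (running 40)
Board after move:
32  8 32  4
 0  0  0 32
 0  8 64  4
 0  0  0  2

Answer: 40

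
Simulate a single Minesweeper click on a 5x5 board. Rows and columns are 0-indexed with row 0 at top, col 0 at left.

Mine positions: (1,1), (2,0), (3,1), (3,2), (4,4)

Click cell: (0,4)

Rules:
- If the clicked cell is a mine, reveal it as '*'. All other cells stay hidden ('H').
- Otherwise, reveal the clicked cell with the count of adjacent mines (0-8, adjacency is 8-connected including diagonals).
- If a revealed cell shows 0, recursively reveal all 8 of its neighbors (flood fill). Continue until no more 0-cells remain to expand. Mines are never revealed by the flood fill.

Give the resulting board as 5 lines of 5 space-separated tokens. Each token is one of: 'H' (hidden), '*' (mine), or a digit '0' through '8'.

H H 1 0 0
H H 1 0 0
H H 3 1 0
H H H 2 1
H H H H H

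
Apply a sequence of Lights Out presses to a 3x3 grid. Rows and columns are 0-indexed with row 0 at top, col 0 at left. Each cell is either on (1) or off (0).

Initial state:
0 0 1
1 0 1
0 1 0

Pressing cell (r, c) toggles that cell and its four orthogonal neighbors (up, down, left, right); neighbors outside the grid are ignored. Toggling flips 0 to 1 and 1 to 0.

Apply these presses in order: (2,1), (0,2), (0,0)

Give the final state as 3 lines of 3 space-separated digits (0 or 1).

Answer: 1 0 0
0 1 0
1 0 1

Derivation:
After press 1 at (2,1):
0 0 1
1 1 1
1 0 1

After press 2 at (0,2):
0 1 0
1 1 0
1 0 1

After press 3 at (0,0):
1 0 0
0 1 0
1 0 1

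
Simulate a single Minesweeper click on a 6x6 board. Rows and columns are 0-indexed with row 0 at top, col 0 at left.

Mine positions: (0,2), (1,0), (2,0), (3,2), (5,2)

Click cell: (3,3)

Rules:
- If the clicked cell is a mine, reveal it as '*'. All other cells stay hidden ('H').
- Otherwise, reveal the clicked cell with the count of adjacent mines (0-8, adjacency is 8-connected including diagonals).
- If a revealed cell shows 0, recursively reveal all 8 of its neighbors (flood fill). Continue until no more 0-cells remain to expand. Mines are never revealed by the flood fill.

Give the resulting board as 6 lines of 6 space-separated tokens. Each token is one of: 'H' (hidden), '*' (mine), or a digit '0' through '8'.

H H H H H H
H H H H H H
H H H H H H
H H H 1 H H
H H H H H H
H H H H H H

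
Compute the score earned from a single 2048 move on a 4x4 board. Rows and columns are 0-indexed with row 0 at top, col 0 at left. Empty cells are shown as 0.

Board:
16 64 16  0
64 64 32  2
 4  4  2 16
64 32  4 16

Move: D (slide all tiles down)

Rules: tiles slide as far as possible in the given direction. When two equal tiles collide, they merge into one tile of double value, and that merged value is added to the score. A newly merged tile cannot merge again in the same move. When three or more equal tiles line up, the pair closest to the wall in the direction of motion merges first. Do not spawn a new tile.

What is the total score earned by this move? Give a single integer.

Answer: 160

Derivation:
Slide down:
col 0: [16, 64, 4, 64] -> [16, 64, 4, 64]  score +0 (running 0)
col 1: [64, 64, 4, 32] -> [0, 128, 4, 32]  score +128 (running 128)
col 2: [16, 32, 2, 4] -> [16, 32, 2, 4]  score +0 (running 128)
col 3: [0, 2, 16, 16] -> [0, 0, 2, 32]  score +32 (running 160)
Board after move:
 16   0  16   0
 64 128  32   0
  4   4   2   2
 64  32   4  32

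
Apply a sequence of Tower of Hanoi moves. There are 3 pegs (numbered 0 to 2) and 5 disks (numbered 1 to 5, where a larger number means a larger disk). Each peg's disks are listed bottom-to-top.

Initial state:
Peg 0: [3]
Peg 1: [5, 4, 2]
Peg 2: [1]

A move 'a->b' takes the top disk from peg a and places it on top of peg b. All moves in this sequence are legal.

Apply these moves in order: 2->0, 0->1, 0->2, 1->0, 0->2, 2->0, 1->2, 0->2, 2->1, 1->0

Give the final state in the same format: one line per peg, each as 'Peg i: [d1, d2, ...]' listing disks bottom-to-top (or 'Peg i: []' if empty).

After move 1 (2->0):
Peg 0: [3, 1]
Peg 1: [5, 4, 2]
Peg 2: []

After move 2 (0->1):
Peg 0: [3]
Peg 1: [5, 4, 2, 1]
Peg 2: []

After move 3 (0->2):
Peg 0: []
Peg 1: [5, 4, 2, 1]
Peg 2: [3]

After move 4 (1->0):
Peg 0: [1]
Peg 1: [5, 4, 2]
Peg 2: [3]

After move 5 (0->2):
Peg 0: []
Peg 1: [5, 4, 2]
Peg 2: [3, 1]

After move 6 (2->0):
Peg 0: [1]
Peg 1: [5, 4, 2]
Peg 2: [3]

After move 7 (1->2):
Peg 0: [1]
Peg 1: [5, 4]
Peg 2: [3, 2]

After move 8 (0->2):
Peg 0: []
Peg 1: [5, 4]
Peg 2: [3, 2, 1]

After move 9 (2->1):
Peg 0: []
Peg 1: [5, 4, 1]
Peg 2: [3, 2]

After move 10 (1->0):
Peg 0: [1]
Peg 1: [5, 4]
Peg 2: [3, 2]

Answer: Peg 0: [1]
Peg 1: [5, 4]
Peg 2: [3, 2]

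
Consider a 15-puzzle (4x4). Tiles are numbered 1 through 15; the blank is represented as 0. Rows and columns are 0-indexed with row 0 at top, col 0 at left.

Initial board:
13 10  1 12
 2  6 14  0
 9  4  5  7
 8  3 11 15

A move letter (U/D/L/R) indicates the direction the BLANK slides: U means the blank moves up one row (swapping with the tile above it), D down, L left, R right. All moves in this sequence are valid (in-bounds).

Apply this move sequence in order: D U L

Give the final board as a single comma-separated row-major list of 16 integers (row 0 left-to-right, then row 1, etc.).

After move 1 (D):
13 10  1 12
 2  6 14  7
 9  4  5  0
 8  3 11 15

After move 2 (U):
13 10  1 12
 2  6 14  0
 9  4  5  7
 8  3 11 15

After move 3 (L):
13 10  1 12
 2  6  0 14
 9  4  5  7
 8  3 11 15

Answer: 13, 10, 1, 12, 2, 6, 0, 14, 9, 4, 5, 7, 8, 3, 11, 15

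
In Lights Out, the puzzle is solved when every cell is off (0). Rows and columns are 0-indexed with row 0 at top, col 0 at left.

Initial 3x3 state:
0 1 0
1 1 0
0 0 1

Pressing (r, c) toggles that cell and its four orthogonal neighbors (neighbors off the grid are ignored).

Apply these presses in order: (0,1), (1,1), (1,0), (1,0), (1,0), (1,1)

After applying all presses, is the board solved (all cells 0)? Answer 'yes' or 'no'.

After press 1 at (0,1):
1 0 1
1 0 0
0 0 1

After press 2 at (1,1):
1 1 1
0 1 1
0 1 1

After press 3 at (1,0):
0 1 1
1 0 1
1 1 1

After press 4 at (1,0):
1 1 1
0 1 1
0 1 1

After press 5 at (1,0):
0 1 1
1 0 1
1 1 1

After press 6 at (1,1):
0 0 1
0 1 0
1 0 1

Lights still on: 4

Answer: no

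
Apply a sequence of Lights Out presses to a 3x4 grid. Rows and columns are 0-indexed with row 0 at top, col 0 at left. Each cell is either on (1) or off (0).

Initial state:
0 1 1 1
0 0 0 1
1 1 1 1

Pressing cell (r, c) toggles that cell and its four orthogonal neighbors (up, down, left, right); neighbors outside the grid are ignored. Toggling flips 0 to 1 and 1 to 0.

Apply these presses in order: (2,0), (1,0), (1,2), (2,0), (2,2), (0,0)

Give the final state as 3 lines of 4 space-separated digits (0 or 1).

Answer: 0 0 0 1
0 0 0 0
0 0 1 0

Derivation:
After press 1 at (2,0):
0 1 1 1
1 0 0 1
0 0 1 1

After press 2 at (1,0):
1 1 1 1
0 1 0 1
1 0 1 1

After press 3 at (1,2):
1 1 0 1
0 0 1 0
1 0 0 1

After press 4 at (2,0):
1 1 0 1
1 0 1 0
0 1 0 1

After press 5 at (2,2):
1 1 0 1
1 0 0 0
0 0 1 0

After press 6 at (0,0):
0 0 0 1
0 0 0 0
0 0 1 0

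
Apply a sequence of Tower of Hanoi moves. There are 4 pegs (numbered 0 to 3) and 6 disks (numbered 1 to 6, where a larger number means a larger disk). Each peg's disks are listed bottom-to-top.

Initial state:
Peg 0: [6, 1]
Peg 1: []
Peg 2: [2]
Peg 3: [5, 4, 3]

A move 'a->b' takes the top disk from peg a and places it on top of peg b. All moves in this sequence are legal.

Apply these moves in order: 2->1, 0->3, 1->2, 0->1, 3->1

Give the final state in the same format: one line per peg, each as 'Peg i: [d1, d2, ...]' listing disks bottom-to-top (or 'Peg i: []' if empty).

Answer: Peg 0: []
Peg 1: [6, 1]
Peg 2: [2]
Peg 3: [5, 4, 3]

Derivation:
After move 1 (2->1):
Peg 0: [6, 1]
Peg 1: [2]
Peg 2: []
Peg 3: [5, 4, 3]

After move 2 (0->3):
Peg 0: [6]
Peg 1: [2]
Peg 2: []
Peg 3: [5, 4, 3, 1]

After move 3 (1->2):
Peg 0: [6]
Peg 1: []
Peg 2: [2]
Peg 3: [5, 4, 3, 1]

After move 4 (0->1):
Peg 0: []
Peg 1: [6]
Peg 2: [2]
Peg 3: [5, 4, 3, 1]

After move 5 (3->1):
Peg 0: []
Peg 1: [6, 1]
Peg 2: [2]
Peg 3: [5, 4, 3]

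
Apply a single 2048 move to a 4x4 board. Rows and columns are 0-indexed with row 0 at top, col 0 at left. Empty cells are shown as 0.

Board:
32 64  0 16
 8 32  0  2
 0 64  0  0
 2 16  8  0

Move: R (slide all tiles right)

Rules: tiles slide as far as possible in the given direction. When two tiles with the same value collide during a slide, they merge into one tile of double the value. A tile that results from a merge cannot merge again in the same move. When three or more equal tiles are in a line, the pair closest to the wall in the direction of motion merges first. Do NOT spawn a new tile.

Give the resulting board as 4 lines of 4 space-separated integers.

Slide right:
row 0: [32, 64, 0, 16] -> [0, 32, 64, 16]
row 1: [8, 32, 0, 2] -> [0, 8, 32, 2]
row 2: [0, 64, 0, 0] -> [0, 0, 0, 64]
row 3: [2, 16, 8, 0] -> [0, 2, 16, 8]

Answer:  0 32 64 16
 0  8 32  2
 0  0  0 64
 0  2 16  8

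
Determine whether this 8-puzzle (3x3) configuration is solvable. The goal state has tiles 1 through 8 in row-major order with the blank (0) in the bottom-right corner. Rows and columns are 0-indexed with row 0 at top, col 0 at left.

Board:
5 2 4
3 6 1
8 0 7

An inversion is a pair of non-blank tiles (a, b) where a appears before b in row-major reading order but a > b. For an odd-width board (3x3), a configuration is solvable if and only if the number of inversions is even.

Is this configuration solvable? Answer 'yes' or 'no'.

Answer: yes

Derivation:
Inversions (pairs i<j in row-major order where tile[i] > tile[j] > 0): 10
10 is even, so the puzzle is solvable.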